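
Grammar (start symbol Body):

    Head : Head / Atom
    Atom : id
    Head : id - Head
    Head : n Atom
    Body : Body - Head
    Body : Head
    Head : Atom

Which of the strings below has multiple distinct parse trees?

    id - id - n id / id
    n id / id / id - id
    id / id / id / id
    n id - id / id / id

id - id - n id / id: 7 trees
n id / id / id - id: 1 tree
id / id / id / id: 1 tree
n id - id / id / id: 1 tree

id - id - n id / id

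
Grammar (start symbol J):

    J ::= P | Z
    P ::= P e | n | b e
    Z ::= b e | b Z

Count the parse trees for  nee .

Parse trees for nee:
  [J [P [P [P n] e] e]]

1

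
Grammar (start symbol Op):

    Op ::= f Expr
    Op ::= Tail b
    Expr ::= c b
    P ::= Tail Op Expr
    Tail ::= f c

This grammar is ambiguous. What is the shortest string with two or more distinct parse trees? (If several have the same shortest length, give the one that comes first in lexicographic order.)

length 3: f c b has 2 parse trees

Two derivations of f c b:
  Op ⇒ f Expr ⇒ f c b
  Op ⇒ Tail b ⇒ f c b

f c b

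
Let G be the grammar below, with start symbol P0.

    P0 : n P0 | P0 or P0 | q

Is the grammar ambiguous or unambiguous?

Ambiguous

Witness: n q or q

Derivation 1: P0 ⇒ n P0 ⇒ n P0 or P0 ⇒ n q or P0 ⇒ n q or q
Derivation 2: P0 ⇒ P0 or P0 ⇒ n P0 or P0 ⇒ n q or P0 ⇒ n q or q

Two distinct leftmost derivations for the same string.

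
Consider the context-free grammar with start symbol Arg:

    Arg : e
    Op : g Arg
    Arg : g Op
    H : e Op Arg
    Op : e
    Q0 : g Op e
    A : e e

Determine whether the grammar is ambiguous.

Unambiguous

(H, A, Q0 are unreachable from Arg, so their rules don't affect L(Arg).) Each reachable nonterminal has at most one production per leading terminal, and all productions are right-linear; the derivation is determined token-by-token.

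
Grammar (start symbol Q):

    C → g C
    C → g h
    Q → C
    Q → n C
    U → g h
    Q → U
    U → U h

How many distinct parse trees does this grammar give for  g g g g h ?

Parse trees for g g g g h:
  [Q [C g [C g [C g [C g h]]]]]

1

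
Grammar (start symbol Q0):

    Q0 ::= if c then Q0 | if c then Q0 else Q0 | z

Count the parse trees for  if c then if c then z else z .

2

Parse trees for if c then if c then z else z:
  [Q0 if c then [Q0 if c then [Q0 z] else [Q0 z]]]
  [Q0 if c then [Q0 if c then [Q0 z]] else [Q0 z]]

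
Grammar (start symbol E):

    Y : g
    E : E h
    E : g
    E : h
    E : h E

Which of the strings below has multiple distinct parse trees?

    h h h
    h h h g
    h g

h h h: 4 trees
h h h g: 1 tree
h g: 1 tree

h h h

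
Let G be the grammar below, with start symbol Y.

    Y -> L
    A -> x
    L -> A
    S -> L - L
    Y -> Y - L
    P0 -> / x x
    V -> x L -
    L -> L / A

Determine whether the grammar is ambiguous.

Unambiguous

Only Y, L, A are reachable from Y; ignoring the rest: Y → Y - L | L  ;  L → L / A | A  — a left-associative chain with A at the bottom. Each string factors uniquely by precedence.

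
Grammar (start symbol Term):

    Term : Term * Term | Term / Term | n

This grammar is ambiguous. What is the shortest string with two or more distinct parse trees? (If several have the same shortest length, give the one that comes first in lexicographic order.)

n * n * n

length 1: no string has ≥2 trees
length 3: no string has ≥2 trees
length 5: n * n * n has 2 parse trees

Two derivations of n * n * n:
  Term ⇒ Term * Term ⇒ Term * Term * Term ⇒ n * Term * Term ⇒ n * n * Term ⇒ n * n * n
  Term ⇒ Term * Term ⇒ n * Term ⇒ n * Term * Term ⇒ n * n * Term ⇒ n * n * n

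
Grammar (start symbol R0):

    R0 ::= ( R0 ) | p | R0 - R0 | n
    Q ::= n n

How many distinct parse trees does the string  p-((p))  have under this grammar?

Parse trees for p-((p)):
  [R0 [R0 p] - [R0 ( [R0 ( [R0 p] )] )]]

1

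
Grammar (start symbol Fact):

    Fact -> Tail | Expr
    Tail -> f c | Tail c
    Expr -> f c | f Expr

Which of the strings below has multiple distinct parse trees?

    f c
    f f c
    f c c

f c

f c: 2 trees
f f c: 1 tree
f c c: 1 tree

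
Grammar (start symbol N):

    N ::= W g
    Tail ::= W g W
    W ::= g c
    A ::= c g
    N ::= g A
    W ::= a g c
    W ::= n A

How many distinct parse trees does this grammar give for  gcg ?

Parse trees for gcg:
  [N [W g c] g]
  [N g [A c g]]

2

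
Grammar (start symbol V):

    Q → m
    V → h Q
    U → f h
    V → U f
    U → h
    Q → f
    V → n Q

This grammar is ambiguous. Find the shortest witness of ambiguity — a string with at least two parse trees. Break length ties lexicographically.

length 2: h f has 2 parse trees

Two derivations of h f:
  V ⇒ h Q ⇒ h f
  V ⇒ U f ⇒ h f

h f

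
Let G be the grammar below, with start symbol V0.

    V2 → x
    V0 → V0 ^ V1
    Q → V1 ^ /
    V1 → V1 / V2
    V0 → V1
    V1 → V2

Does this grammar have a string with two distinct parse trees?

Unambiguous

Only V0, V1, V2 are reachable from V0; ignoring the rest: V0 → V0 ^ V1 | V1  ;  V1 → V1 / V2 | V2  — a left-associative chain with V2 at the bottom. Each string factors uniquely by precedence.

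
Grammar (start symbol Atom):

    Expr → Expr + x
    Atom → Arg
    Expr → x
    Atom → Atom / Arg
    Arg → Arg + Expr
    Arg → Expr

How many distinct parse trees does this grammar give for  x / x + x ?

Parse trees for x / x + x:
  [Atom [Atom [Arg [Expr x]]] / [Arg [Arg [Expr x]] + [Expr x]]]
  [Atom [Atom [Arg [Expr x]]] / [Arg [Expr [Expr x] + x]]]

2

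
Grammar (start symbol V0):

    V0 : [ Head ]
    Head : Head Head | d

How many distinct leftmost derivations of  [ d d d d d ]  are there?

Parse trees for [ d d d d d ] (showing first 6 of 14):
  [V0 [ [Head [Head d] [Head [Head d] [Head [Head d] [Head [Head d] [Head d]]]]] ]]
  [V0 [ [Head [Head d] [Head [Head d] [Head [Head [Head d] [Head d]] [Head d]]]] ]]
  [V0 [ [Head [Head d] [Head [Head [Head d] [Head d]] [Head [Head d] [Head d]]]] ]]
  [V0 [ [Head [Head d] [Head [Head [Head d] [Head [Head d] [Head d]]] [Head d]]] ]]
  [V0 [ [Head [Head d] [Head [Head [Head [Head d] [Head d]] [Head d]] [Head d]]] ]]
  [V0 [ [Head [Head [Head d] [Head d]] [Head [Head d] [Head [Head d] [Head d]]]] ]]

14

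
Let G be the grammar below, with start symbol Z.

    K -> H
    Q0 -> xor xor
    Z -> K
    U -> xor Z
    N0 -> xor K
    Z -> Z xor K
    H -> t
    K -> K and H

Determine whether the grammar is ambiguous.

(N0, U, Q0 are unreachable from Z, so their rules don't affect L(Z).) Z → Z xor K | K  ;  K → K and H | H  — a left-associative chain with H at the bottom. Each string factors uniquely by precedence.

Unambiguous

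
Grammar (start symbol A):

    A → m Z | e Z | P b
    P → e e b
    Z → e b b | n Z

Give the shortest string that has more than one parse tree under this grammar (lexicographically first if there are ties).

length 4: e e b b has 2 parse trees

Two derivations of e e b b:
  A ⇒ e Z ⇒ e e b b
  A ⇒ P b ⇒ e e b b

e e b b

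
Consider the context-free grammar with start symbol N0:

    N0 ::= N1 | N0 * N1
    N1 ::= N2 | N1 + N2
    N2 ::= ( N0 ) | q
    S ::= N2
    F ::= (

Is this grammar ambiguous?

(S, F are unreachable from N0, so their rules don't affect L(N0).) The grammar is stratified — N0 handles '*' (left-recursive), N1 handles '+', N2 atoms. Each operator has a fixed associativity and precedence level, so every string has one parse.

Unambiguous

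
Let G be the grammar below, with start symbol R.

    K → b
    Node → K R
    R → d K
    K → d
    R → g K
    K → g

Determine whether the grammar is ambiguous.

Unambiguous

(Node is unreachable from R, so its rules don't affect L(R).) Each reachable nonterminal has at most one production per leading terminal, and all productions are right-linear; the derivation is determined token-by-token.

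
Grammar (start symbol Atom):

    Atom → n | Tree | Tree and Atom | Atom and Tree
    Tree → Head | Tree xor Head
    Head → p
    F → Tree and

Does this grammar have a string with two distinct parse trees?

Ambiguous

Witness: p and p

Derivation 1: Atom ⇒ Tree and Atom ⇒ Head and Atom ⇒ p and Atom ⇒ p and Tree ⇒ p and Head ⇒ p and p
Derivation 2: Atom ⇒ Atom and Tree ⇒ Tree and Tree ⇒ Head and Tree ⇒ p and Tree ⇒ p and Head ⇒ p and p

Two distinct leftmost derivations for the same string.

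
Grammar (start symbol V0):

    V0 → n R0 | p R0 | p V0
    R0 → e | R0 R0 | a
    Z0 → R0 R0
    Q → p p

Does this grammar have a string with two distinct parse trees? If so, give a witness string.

Ambiguous

Witness: n a a a

Derivation 1: V0 ⇒ n R0 ⇒ n R0 R0 ⇒ n R0 R0 R0 ⇒ n a R0 R0 ⇒ n a a R0 ⇒ n a a a
Derivation 2: V0 ⇒ n R0 ⇒ n R0 R0 ⇒ n a R0 ⇒ n a R0 R0 ⇒ n a a R0 ⇒ n a a a

Two distinct leftmost derivations for the same string.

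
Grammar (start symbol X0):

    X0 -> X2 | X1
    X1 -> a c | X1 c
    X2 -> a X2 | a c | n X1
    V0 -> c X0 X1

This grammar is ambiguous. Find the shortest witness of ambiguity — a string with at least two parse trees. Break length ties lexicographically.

length 2: a c has 2 parse trees

Two derivations of a c:
  X0 ⇒ X2 ⇒ a c
  X0 ⇒ X1 ⇒ a c

a c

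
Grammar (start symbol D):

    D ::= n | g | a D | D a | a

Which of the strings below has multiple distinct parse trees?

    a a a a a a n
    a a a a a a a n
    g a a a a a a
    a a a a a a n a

a a a a a a n: 1 tree
a a a a a a a n: 1 tree
g a a a a a a: 1 tree
a a a a a a n a: 7 trees

a a a a a a n a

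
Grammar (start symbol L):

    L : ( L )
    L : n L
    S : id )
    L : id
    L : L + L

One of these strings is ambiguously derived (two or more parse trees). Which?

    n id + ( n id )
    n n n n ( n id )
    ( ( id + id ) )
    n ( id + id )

n id + ( n id ): 2 trees
n n n n ( n id ): 1 tree
( ( id + id ) ): 1 tree
n ( id + id ): 1 tree

n id + ( n id )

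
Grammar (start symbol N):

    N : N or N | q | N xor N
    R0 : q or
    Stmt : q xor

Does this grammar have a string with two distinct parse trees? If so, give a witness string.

Ambiguous

Witness: q or q or q

Derivation 1: N ⇒ N or N ⇒ N or N or N ⇒ q or N or N ⇒ q or q or N ⇒ q or q or q
Derivation 2: N ⇒ N or N ⇒ q or N ⇒ q or N or N ⇒ q or q or N ⇒ q or q or q

Two distinct leftmost derivations for the same string.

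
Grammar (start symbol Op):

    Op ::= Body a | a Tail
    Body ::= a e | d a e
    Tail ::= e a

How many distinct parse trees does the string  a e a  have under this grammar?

2

Parse trees for a e a:
  [Op [Body a e] a]
  [Op a [Tail e a]]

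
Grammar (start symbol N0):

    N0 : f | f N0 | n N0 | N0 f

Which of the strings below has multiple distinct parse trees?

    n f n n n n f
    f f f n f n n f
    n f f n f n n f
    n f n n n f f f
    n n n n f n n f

n f n n n f f f

n f n n n n f: 1 tree
f f f n f n n f: 1 tree
n f f n f n n f: 1 tree
n f n n n f f f: 29 trees
n n n n f n n f: 1 tree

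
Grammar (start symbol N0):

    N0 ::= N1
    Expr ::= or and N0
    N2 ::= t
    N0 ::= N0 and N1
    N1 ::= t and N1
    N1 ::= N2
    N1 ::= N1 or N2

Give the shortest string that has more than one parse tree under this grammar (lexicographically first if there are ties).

t and t

length 1: no string has ≥2 trees
length 3: t and t has 2 parse trees

Two derivations of t and t:
  N0 ⇒ N1 ⇒ t and N1 ⇒ t and N2 ⇒ t and t
  N0 ⇒ N0 and N1 ⇒ N1 and N1 ⇒ N2 and N1 ⇒ t and N1 ⇒ t and N2 ⇒ t and t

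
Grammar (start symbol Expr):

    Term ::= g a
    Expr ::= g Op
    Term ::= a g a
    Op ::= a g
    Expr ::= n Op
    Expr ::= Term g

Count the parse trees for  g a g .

2

Parse trees for g a g:
  [Expr g [Op a g]]
  [Expr [Term g a] g]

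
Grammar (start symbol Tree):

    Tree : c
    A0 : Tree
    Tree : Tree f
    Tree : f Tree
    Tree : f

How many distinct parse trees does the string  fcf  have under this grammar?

2

Parse trees for fcf:
  [Tree [Tree f [Tree c]] f]
  [Tree f [Tree [Tree c] f]]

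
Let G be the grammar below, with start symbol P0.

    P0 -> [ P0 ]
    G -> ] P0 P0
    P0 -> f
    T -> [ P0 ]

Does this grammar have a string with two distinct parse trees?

Unambiguous

(G, T are unreachable from P0, so their rules don't affect L(P0).) Each string is a nest of matched brackets around a single atom. An opening bracket forces the recursive rule; an atom forces the base rule.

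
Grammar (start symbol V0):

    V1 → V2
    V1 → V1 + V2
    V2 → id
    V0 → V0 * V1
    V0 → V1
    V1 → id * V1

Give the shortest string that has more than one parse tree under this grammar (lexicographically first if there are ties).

length 1: no string has ≥2 trees
length 3: id * id has 2 parse trees

Two derivations of id * id:
  V0 ⇒ V0 * V1 ⇒ V1 * V1 ⇒ V2 * V1 ⇒ id * V1 ⇒ id * V2 ⇒ id * id
  V0 ⇒ V1 ⇒ id * V1 ⇒ id * V2 ⇒ id * id

id * id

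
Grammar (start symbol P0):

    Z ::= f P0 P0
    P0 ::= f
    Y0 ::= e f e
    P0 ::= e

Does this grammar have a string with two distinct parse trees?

(Y0, Z are unreachable from P0, so their rules don't affect L(P0).) The reachable rules are right-linear with at most one rule per (nonterminal, next-terminal) pair. Each input token forces the next rule, so parsing is deterministic.

Unambiguous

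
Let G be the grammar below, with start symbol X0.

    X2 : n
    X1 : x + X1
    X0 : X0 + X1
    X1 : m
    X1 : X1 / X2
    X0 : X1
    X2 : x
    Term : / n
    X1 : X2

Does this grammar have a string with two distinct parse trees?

Witness: x + m

Derivation 1: X0 ⇒ X0 + X1 ⇒ X1 + X1 ⇒ X2 + X1 ⇒ x + X1 ⇒ x + m
Derivation 2: X0 ⇒ X1 ⇒ x + X1 ⇒ x + m

Two distinct leftmost derivations for the same string.

Ambiguous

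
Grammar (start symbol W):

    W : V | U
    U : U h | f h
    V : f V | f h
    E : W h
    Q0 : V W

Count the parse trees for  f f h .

Parse trees for f f h:
  [W [V f [V f h]]]

1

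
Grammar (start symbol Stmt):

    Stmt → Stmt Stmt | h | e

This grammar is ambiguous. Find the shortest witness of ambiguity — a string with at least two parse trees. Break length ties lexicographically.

e e e

length 1: no string has ≥2 trees
length 2: no string has ≥2 trees
length 3: e e e has 2 parse trees

Two derivations of e e e:
  Stmt ⇒ Stmt Stmt ⇒ Stmt Stmt Stmt ⇒ e Stmt Stmt ⇒ e e Stmt ⇒ e e e
  Stmt ⇒ Stmt Stmt ⇒ e Stmt ⇒ e Stmt Stmt ⇒ e e Stmt ⇒ e e e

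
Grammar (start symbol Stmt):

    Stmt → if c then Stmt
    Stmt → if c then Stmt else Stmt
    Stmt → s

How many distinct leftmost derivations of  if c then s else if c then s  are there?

1

Parse trees for if c then s else if c then s:
  [Stmt if c then [Stmt s] else [Stmt if c then [Stmt s]]]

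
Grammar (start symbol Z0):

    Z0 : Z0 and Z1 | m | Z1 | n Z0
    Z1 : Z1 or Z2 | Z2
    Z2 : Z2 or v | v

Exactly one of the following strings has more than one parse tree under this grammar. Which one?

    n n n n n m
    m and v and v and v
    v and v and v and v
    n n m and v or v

n n m and v or v

n n n n n m: 1 tree
m and v and v and v: 1 tree
v and v and v and v: 1 tree
n n m and v or v: 6 trees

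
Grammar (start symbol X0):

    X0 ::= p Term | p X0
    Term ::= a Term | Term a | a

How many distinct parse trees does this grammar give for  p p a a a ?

Parse trees for p p a a a:
  [X0 p [X0 p [Term a [Term a [Term a]]]]]
  [X0 p [X0 p [Term a [Term [Term a] a]]]]
  [X0 p [X0 p [Term [Term a [Term a]] a]]]
  [X0 p [X0 p [Term [Term [Term a] a] a]]]

4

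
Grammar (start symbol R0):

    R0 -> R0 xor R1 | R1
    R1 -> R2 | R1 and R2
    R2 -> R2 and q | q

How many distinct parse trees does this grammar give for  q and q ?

2

Parse trees for q and q:
  [R0 [R1 [R2 [R2 q] and q]]]
  [R0 [R1 [R1 [R2 q]] and [R2 q]]]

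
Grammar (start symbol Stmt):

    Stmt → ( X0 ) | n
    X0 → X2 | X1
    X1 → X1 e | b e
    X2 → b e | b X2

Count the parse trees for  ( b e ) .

2

Parse trees for ( b e ):
  [Stmt ( [X0 [X2 b e]] )]
  [Stmt ( [X0 [X1 b e]] )]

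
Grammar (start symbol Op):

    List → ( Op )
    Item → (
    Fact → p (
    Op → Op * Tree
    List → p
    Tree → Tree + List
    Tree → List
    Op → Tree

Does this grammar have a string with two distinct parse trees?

Only Op, Tree, List are reachable from Op; ignoring the rest: Op → Op * Tree | Tree  ;  Tree → Tree + List | List  — a left-associative chain with List at the bottom. Each string factors uniquely by precedence.

Unambiguous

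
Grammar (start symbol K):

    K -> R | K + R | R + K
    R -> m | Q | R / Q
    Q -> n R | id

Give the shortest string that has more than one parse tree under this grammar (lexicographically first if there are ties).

id + id

length 1: no string has ≥2 trees
length 2: no string has ≥2 trees
length 3: id + id has 2 parse trees

Two derivations of id + id:
  K ⇒ K + R ⇒ R + R ⇒ Q + R ⇒ id + R ⇒ id + Q ⇒ id + id
  K ⇒ R + K ⇒ Q + K ⇒ id + K ⇒ id + R ⇒ id + Q ⇒ id + id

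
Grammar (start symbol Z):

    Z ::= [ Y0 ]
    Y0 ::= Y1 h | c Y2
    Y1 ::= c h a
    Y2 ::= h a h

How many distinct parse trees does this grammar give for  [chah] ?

2

Parse trees for [chah]:
  [Z [ [Y0 [Y1 c h a] h] ]]
  [Z [ [Y0 c [Y2 h a h]] ]]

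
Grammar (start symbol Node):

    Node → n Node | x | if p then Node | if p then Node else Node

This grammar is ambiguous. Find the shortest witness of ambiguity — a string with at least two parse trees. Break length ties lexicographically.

length 1: no string has ≥2 trees
length 2: no string has ≥2 trees
length 3: no string has ≥2 trees
length 4: no string has ≥2 trees
length 5: no string has ≥2 trees
length 6: no string has ≥2 trees
length 7: no string has ≥2 trees
length 8: no string has ≥2 trees
length 9: if p then if p then x else x has 2 parse trees

Two derivations of if p then if p then x else x:
  Node ⇒ if p then Node ⇒ if p then if p then Node else Node ⇒ if p then if p then x else Node ⇒ if p then if p then x else x
  Node ⇒ if p then Node else Node ⇒ if p then if p then Node else Node ⇒ if p then if p then x else Node ⇒ if p then if p then x else x

if p then if p then x else x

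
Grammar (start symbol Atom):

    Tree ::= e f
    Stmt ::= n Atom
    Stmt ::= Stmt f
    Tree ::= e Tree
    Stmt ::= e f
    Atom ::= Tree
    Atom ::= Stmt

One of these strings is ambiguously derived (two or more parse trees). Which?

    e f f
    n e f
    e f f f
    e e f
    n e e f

e f f: 1 tree
n e f: 2 trees
e f f f: 1 tree
e e f: 1 tree
n e e f: 1 tree

n e f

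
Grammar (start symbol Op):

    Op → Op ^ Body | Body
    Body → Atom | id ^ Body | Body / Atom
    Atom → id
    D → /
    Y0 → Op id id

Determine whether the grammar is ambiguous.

Witness: id ^ id

Derivation 1: Op ⇒ Op ^ Body ⇒ Body ^ Body ⇒ Atom ^ Body ⇒ id ^ Body ⇒ id ^ Atom ⇒ id ^ id
Derivation 2: Op ⇒ Body ⇒ id ^ Body ⇒ id ^ Atom ⇒ id ^ id

Two distinct leftmost derivations for the same string.

Ambiguous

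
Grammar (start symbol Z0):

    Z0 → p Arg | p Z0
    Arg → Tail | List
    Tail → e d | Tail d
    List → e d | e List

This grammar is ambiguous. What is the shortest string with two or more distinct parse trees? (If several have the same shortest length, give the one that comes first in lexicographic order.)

p e d

length 3: p e d has 2 parse trees

Two derivations of p e d:
  Z0 ⇒ p Arg ⇒ p Tail ⇒ p e d
  Z0 ⇒ p Arg ⇒ p List ⇒ p e d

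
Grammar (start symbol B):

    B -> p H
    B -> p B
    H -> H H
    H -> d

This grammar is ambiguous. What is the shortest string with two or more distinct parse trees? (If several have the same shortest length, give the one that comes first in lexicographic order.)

length 2: no string has ≥2 trees
length 3: no string has ≥2 trees
length 4: p d d d has 2 parse trees

Two derivations of p d d d:
  B ⇒ p H ⇒ p H H ⇒ p H H H ⇒ p d H H ⇒ p d d H ⇒ p d d d
  B ⇒ p H ⇒ p H H ⇒ p d H ⇒ p d H H ⇒ p d d H ⇒ p d d d

p d d d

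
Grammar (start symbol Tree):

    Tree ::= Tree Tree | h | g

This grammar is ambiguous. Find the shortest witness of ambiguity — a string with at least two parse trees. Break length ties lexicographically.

length 1: no string has ≥2 trees
length 2: no string has ≥2 trees
length 3: g g g has 2 parse trees

Two derivations of g g g:
  Tree ⇒ Tree Tree ⇒ Tree Tree Tree ⇒ g Tree Tree ⇒ g g Tree ⇒ g g g
  Tree ⇒ Tree Tree ⇒ g Tree ⇒ g Tree Tree ⇒ g g Tree ⇒ g g g

g g g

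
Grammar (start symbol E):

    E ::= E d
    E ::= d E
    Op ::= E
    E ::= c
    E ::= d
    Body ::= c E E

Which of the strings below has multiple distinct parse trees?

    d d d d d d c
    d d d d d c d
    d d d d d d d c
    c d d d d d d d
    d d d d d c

d d d d d d c: 1 tree
d d d d d c d: 6 trees
d d d d d d d c: 1 tree
c d d d d d d d: 1 tree
d d d d d c: 1 tree

d d d d d c d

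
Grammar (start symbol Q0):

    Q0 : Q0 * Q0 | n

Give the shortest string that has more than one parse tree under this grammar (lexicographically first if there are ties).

n * n * n

length 1: no string has ≥2 trees
length 3: no string has ≥2 trees
length 5: n * n * n has 2 parse trees

Two derivations of n * n * n:
  Q0 ⇒ Q0 * Q0 ⇒ Q0 * Q0 * Q0 ⇒ n * Q0 * Q0 ⇒ n * n * Q0 ⇒ n * n * n
  Q0 ⇒ Q0 * Q0 ⇒ n * Q0 ⇒ n * Q0 * Q0 ⇒ n * n * Q0 ⇒ n * n * n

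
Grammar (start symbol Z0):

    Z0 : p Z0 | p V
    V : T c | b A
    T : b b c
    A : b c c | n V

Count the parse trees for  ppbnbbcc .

Parse trees for ppbnbbcc:
  [Z0 p [Z0 p [V b [A n [V [T b b c] c]]]]]
  [Z0 p [Z0 p [V b [A n [V b [A b c c]]]]]]

2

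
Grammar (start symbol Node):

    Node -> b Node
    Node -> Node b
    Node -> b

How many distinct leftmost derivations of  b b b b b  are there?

Parse trees for b b b b b (showing first 6 of 16):
  [Node b [Node b [Node b [Node b [Node b]]]]]
  [Node b [Node b [Node b [Node [Node b] b]]]]
  [Node b [Node b [Node [Node b [Node b]] b]]]
  [Node b [Node b [Node [Node [Node b] b] b]]]
  [Node b [Node [Node b [Node b [Node b]]] b]]
  [Node b [Node [Node b [Node [Node b] b]] b]]

16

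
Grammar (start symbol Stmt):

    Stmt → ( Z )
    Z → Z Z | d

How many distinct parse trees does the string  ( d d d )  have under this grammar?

Parse trees for ( d d d ):
  [Stmt ( [Z [Z d] [Z [Z d] [Z d]]] )]
  [Stmt ( [Z [Z [Z d] [Z d]] [Z d]] )]

2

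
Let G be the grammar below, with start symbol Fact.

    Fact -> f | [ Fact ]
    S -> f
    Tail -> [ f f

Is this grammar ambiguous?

Unambiguous

(S, Tail are unreachable from Fact, so their rules don't affect L(Fact).) L(Fact) is { openⁿ atom closeⁿ : n ≥ 0 }. The bracket depth fixes n, and the derivation is forced at every step.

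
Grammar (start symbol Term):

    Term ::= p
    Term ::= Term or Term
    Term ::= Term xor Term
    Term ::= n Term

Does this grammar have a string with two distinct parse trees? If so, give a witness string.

Ambiguous

Witness: n p or p

Derivation 1: Term ⇒ Term or Term ⇒ n Term or Term ⇒ n p or Term ⇒ n p or p
Derivation 2: Term ⇒ n Term ⇒ n Term or Term ⇒ n p or Term ⇒ n p or p

Two distinct leftmost derivations for the same string.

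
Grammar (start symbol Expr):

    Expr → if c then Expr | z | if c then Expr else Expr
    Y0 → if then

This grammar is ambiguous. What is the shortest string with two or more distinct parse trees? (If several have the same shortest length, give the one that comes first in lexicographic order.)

length 1: no string has ≥2 trees
length 4: no string has ≥2 trees
length 6: no string has ≥2 trees
length 7: no string has ≥2 trees
length 9: if c then if c then z else z has 2 parse trees

Two derivations of if c then if c then z else z:
  Expr ⇒ if c then Expr ⇒ if c then if c then Expr else Expr ⇒ if c then if c then z else Expr ⇒ if c then if c then z else z
  Expr ⇒ if c then Expr else Expr ⇒ if c then if c then Expr else Expr ⇒ if c then if c then z else Expr ⇒ if c then if c then z else z

if c then if c then z else z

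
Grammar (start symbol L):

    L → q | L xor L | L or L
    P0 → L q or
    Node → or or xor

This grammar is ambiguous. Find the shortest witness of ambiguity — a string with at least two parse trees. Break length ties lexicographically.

q or q or q

length 1: no string has ≥2 trees
length 3: no string has ≥2 trees
length 5: q or q or q has 2 parse trees

Two derivations of q or q or q:
  L ⇒ L or L ⇒ q or L ⇒ q or L or L ⇒ q or q or L ⇒ q or q or q
  L ⇒ L or L ⇒ L or L or L ⇒ q or L or L ⇒ q or q or L ⇒ q or q or q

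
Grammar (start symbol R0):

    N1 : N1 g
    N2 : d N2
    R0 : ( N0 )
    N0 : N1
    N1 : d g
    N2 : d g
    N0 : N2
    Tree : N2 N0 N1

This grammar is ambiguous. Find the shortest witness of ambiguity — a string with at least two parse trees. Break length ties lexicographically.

length 4: ( d g ) has 2 parse trees

Two derivations of ( d g ):
  R0 ⇒ ( N0 ) ⇒ ( N1 ) ⇒ ( d g )
  R0 ⇒ ( N0 ) ⇒ ( N2 ) ⇒ ( d g )

( d g )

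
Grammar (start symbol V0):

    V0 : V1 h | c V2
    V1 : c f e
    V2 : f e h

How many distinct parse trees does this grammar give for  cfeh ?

2

Parse trees for cfeh:
  [V0 [V1 c f e] h]
  [V0 c [V2 f e h]]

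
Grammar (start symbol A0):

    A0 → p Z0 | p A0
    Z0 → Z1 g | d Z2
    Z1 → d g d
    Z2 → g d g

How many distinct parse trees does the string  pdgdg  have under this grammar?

2

Parse trees for pdgdg:
  [A0 p [Z0 [Z1 d g d] g]]
  [A0 p [Z0 d [Z2 g d g]]]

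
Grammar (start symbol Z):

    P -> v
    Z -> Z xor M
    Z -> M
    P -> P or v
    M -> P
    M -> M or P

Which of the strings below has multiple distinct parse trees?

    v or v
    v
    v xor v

v or v: 2 trees
v: 1 tree
v xor v: 1 tree

v or v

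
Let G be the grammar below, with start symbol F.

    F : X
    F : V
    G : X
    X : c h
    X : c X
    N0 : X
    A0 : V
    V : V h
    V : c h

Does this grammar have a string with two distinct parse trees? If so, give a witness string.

Witness: c h

Derivation 1: F ⇒ X ⇒ c h
Derivation 2: F ⇒ V ⇒ c h

Two distinct leftmost derivations for the same string.

Ambiguous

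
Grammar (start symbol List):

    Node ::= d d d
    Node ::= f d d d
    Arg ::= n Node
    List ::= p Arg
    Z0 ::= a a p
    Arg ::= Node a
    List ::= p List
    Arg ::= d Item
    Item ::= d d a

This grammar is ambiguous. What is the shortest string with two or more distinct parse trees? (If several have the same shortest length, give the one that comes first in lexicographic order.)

p d d d a

length 5: p d d d a has 2 parse trees

Two derivations of p d d d a:
  List ⇒ p Arg ⇒ p Node a ⇒ p d d d a
  List ⇒ p Arg ⇒ p d Item ⇒ p d d d a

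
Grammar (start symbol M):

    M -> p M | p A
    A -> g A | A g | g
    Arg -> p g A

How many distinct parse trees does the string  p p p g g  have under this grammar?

2

Parse trees for p p p g g:
  [M p [M p [M p [A g [A g]]]]]
  [M p [M p [M p [A [A g] g]]]]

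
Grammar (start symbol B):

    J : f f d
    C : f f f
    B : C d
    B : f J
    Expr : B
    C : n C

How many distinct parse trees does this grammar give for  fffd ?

Parse trees for fffd:
  [B [C f f f] d]
  [B f [J f f d]]

2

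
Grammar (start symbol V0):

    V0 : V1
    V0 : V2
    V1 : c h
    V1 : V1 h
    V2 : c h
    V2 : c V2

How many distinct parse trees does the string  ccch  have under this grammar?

1

Parse trees for ccch:
  [V0 [V2 c [V2 c [V2 c h]]]]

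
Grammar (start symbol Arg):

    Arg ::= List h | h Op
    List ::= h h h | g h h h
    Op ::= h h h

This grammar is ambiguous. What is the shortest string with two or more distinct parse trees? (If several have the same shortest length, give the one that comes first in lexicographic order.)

h h h h

length 4: h h h h has 2 parse trees

Two derivations of h h h h:
  Arg ⇒ List h ⇒ h h h h
  Arg ⇒ h Op ⇒ h h h h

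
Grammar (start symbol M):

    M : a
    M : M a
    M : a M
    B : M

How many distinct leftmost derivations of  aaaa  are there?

8

Parse trees for aaaa:
  [M [M [M [M a] a] a] a]
  [M [M [M a [M a]] a] a]
  [M [M a [M [M a] a]] a]
  [M [M a [M a [M a]]] a]
  [M a [M [M [M a] a] a]]
  [M a [M [M a [M a]] a]]
  [M a [M a [M [M a] a]]]
  [M a [M a [M a [M a]]]]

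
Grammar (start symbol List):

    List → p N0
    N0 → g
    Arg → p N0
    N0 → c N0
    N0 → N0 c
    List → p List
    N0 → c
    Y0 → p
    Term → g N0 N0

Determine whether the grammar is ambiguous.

Witness: p c c

Derivation 1: List ⇒ p N0 ⇒ p c N0 ⇒ p c c
Derivation 2: List ⇒ p N0 ⇒ p N0 c ⇒ p c c

Two distinct leftmost derivations for the same string.

Ambiguous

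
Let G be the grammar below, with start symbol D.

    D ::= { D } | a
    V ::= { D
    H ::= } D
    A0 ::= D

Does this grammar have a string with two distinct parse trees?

Only D is reachable from D; ignoring the rest: Each string is a nest of matched brackets around a single atom. An opening bracket forces the recursive rule; an atom forces the base rule.

Unambiguous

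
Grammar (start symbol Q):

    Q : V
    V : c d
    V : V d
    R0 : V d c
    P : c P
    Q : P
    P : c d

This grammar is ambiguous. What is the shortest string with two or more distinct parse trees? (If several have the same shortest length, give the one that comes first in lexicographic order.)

c d

length 2: c d has 2 parse trees

Two derivations of c d:
  Q ⇒ V ⇒ c d
  Q ⇒ P ⇒ c d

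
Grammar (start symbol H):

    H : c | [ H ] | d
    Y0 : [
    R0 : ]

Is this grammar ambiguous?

Unambiguous

(Y0, R0 are unreachable from H, so their rules don't affect L(H).) Each string is a nest of matched brackets around a single atom. An opening bracket forces the recursive rule; an atom forces the base rule.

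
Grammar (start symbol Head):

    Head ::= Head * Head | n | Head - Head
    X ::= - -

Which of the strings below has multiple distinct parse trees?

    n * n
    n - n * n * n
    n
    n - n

n - n * n * n

n * n: 1 tree
n - n * n * n: 5 trees
n: 1 tree
n - n: 1 tree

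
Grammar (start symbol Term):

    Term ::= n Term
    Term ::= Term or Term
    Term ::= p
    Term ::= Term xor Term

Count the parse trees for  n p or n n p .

Parse trees for n p or n n p:
  [Term n [Term [Term p] or [Term n [Term n [Term p]]]]]
  [Term [Term n [Term p]] or [Term n [Term n [Term p]]]]

2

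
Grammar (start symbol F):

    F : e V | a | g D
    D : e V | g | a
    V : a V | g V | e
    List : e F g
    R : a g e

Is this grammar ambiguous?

Unambiguous

Only F, D, V are reachable from F; ignoring the rest: Each reachable nonterminal has at most one production per leading terminal, and all productions are right-linear; the derivation is determined token-by-token.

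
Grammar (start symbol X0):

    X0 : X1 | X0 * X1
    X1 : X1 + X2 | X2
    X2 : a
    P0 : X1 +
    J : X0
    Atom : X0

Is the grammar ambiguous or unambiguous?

Unambiguous

Only X0, X1, X2 are reachable from X0; ignoring the rest: This is a standard precedence ladder (X0 over X1 over X2), with each level left-recursive on its own operator ('*' at X0, '+' at X1). That structure is LR(1), hence unambiguous.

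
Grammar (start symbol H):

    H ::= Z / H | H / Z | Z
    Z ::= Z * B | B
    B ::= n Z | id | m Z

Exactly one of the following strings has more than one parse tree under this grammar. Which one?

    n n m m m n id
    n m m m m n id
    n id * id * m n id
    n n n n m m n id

n n m m m n id: 1 tree
n m m m m n id: 1 tree
n id * id * m n id: 3 trees
n n n n m m n id: 1 tree

n id * id * m n id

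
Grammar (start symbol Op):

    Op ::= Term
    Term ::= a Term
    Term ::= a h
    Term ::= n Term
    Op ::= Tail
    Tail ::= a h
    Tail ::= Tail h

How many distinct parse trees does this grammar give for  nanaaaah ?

1

Parse trees for nanaaaah:
  [Op [Term n [Term a [Term n [Term a [Term a [Term a [Term a h]]]]]]]]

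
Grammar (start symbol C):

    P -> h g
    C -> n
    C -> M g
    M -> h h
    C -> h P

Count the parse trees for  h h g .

2

Parse trees for h h g:
  [C [M h h] g]
  [C h [P h g]]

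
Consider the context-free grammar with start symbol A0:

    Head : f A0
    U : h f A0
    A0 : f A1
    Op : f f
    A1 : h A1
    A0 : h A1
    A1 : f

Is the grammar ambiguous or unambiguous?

Only A0, A1 are reachable from A0; ignoring the rest: Restricted to the reachable nonterminals, every rule has the form A → t or A → t B, and no two rules for the same A share a first terminal. The grammar encodes a DFA — one run per string.

Unambiguous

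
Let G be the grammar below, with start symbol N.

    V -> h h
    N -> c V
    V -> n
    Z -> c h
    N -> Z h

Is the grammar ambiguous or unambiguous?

Ambiguous

Witness: c h h

Derivation 1: N ⇒ c V ⇒ c h h
Derivation 2: N ⇒ Z h ⇒ c h h

Two distinct leftmost derivations for the same string.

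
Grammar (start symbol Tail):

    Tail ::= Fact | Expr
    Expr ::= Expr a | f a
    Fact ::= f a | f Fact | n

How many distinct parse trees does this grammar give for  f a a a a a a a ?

Parse trees for f a a a a a a a:
  [Tail [Expr [Expr [Expr [Expr [Expr [Expr [Expr f a] a] a] a] a] a] a]]

1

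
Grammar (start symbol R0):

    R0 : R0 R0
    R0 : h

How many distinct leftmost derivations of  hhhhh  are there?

Parse trees for hhhhh (showing first 6 of 14):
  [R0 [R0 h] [R0 [R0 h] [R0 [R0 h] [R0 [R0 h] [R0 h]]]]]
  [R0 [R0 h] [R0 [R0 h] [R0 [R0 [R0 h] [R0 h]] [R0 h]]]]
  [R0 [R0 h] [R0 [R0 [R0 h] [R0 h]] [R0 [R0 h] [R0 h]]]]
  [R0 [R0 h] [R0 [R0 [R0 h] [R0 [R0 h] [R0 h]]] [R0 h]]]
  [R0 [R0 h] [R0 [R0 [R0 [R0 h] [R0 h]] [R0 h]] [R0 h]]]
  [R0 [R0 [R0 h] [R0 h]] [R0 [R0 h] [R0 [R0 h] [R0 h]]]]

14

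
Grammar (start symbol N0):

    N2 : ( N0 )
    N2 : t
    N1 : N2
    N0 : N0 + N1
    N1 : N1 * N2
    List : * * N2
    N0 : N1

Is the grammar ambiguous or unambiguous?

(List is unreachable from N0, so its rules don't affect L(N0).) The grammar is stratified — N0 handles '+' (left-recursive), N1 handles '*', N2 atoms. Each operator has a fixed associativity and precedence level, so every string has one parse.

Unambiguous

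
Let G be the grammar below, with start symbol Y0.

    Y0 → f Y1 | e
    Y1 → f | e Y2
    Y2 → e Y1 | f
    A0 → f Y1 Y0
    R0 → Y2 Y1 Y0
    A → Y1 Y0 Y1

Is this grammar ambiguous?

Unambiguous

(A0, R0, A are unreachable from Y0, so their rules don't affect L(Y0).) Each reachable nonterminal has at most one production per leading terminal, and all productions are right-linear; the derivation is determined token-by-token.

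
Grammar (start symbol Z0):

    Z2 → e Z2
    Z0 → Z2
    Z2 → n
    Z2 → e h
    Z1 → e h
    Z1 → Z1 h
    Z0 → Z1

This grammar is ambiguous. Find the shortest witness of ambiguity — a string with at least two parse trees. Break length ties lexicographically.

length 1: no string has ≥2 trees
length 2: e h has 2 parse trees

Two derivations of e h:
  Z0 ⇒ Z2 ⇒ e h
  Z0 ⇒ Z1 ⇒ e h

e h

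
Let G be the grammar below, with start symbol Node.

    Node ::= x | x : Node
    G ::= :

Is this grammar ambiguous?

(G is unreachable from Node, so its rules don't affect L(Node).) The reachable grammar is A → atom sep A | atom. Each atom is followed by either the separator (recurse) or end-of-string (stop) — no choice point.

Unambiguous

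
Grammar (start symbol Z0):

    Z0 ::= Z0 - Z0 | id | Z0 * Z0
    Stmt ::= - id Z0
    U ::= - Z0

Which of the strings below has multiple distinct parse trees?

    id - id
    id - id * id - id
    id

id - id: 1 tree
id - id * id - id: 5 trees
id: 1 tree

id - id * id - id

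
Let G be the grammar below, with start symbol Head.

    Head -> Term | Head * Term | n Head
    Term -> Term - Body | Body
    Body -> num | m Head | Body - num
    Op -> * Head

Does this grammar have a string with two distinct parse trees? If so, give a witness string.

Ambiguous

Witness: num - num

Derivation 1: Head ⇒ Term ⇒ Term - Body ⇒ Body - Body ⇒ num - Body ⇒ num - num
Derivation 2: Head ⇒ Term ⇒ Body ⇒ Body - num ⇒ num - num

Two distinct leftmost derivations for the same string.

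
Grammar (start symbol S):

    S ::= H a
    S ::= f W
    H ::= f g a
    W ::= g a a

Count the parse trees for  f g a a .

Parse trees for f g a a:
  [S [H f g a] a]
  [S f [W g a a]]

2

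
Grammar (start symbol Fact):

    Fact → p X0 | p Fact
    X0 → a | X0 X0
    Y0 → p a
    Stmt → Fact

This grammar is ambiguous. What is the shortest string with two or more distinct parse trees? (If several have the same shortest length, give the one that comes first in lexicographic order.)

p a a a

length 2: no string has ≥2 trees
length 3: no string has ≥2 trees
length 4: p a a a has 2 parse trees

Two derivations of p a a a:
  Fact ⇒ p X0 ⇒ p X0 X0 ⇒ p a X0 ⇒ p a X0 X0 ⇒ p a a X0 ⇒ p a a a
  Fact ⇒ p X0 ⇒ p X0 X0 ⇒ p X0 X0 X0 ⇒ p a X0 X0 ⇒ p a a X0 ⇒ p a a a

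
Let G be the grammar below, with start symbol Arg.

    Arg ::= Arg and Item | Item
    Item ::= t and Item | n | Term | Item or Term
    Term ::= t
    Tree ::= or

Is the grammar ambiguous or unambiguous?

Witness: t and n

Derivation 1: Arg ⇒ Arg and Item ⇒ Item and Item ⇒ Term and Item ⇒ t and Item ⇒ t and n
Derivation 2: Arg ⇒ Item ⇒ t and Item ⇒ t and n

Two distinct leftmost derivations for the same string.

Ambiguous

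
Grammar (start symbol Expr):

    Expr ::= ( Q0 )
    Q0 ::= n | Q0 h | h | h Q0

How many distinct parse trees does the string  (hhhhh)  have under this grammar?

Parse trees for (hhhhh) (showing first 6 of 16):
  [Expr ( [Q0 [Q0 [Q0 [Q0 [Q0 h] h] h] h] h] )]
  [Expr ( [Q0 [Q0 [Q0 [Q0 h [Q0 h]] h] h] h] )]
  [Expr ( [Q0 [Q0 [Q0 h [Q0 [Q0 h] h]] h] h] )]
  [Expr ( [Q0 [Q0 [Q0 h [Q0 h [Q0 h]]] h] h] )]
  [Expr ( [Q0 [Q0 h [Q0 [Q0 [Q0 h] h] h]] h] )]
  [Expr ( [Q0 [Q0 h [Q0 [Q0 h [Q0 h]] h]] h] )]

16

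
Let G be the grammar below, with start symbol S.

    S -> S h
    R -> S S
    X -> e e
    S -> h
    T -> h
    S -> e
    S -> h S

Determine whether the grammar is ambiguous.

Witness: h h

Derivation 1: S ⇒ S h ⇒ h h
Derivation 2: S ⇒ h S ⇒ h h

Two distinct leftmost derivations for the same string.

Ambiguous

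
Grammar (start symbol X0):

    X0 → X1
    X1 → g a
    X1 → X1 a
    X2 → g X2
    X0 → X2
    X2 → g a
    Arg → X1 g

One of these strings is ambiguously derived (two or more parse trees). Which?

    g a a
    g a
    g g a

g a a: 1 tree
g a: 2 trees
g g a: 1 tree

g a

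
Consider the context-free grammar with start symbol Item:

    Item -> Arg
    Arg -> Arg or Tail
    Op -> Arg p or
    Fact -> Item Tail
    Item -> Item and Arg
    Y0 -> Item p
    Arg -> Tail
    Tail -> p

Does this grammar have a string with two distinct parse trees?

Only Item, Arg, Tail are reachable from Item; ignoring the rest: The grammar is stratified — Item handles 'and' (left-recursive), Arg handles 'or', Tail atoms. Each operator has a fixed associativity and precedence level, so every string has one parse.

Unambiguous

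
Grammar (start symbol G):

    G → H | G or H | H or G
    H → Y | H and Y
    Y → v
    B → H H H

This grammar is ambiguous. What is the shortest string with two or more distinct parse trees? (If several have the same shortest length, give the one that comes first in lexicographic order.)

v or v

length 1: no string has ≥2 trees
length 3: v or v has 2 parse trees

Two derivations of v or v:
  G ⇒ G or H ⇒ H or H ⇒ Y or H ⇒ v or H ⇒ v or Y ⇒ v or v
  G ⇒ H or G ⇒ Y or G ⇒ v or G ⇒ v or H ⇒ v or Y ⇒ v or v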